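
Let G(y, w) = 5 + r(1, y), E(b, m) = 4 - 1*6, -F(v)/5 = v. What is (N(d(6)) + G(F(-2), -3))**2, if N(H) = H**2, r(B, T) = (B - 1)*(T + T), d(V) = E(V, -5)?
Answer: 81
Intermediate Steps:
F(v) = -5*v
E(b, m) = -2 (E(b, m) = 4 - 6 = -2)
d(V) = -2
r(B, T) = 2*T*(-1 + B) (r(B, T) = (-1 + B)*(2*T) = 2*T*(-1 + B))
G(y, w) = 5 (G(y, w) = 5 + 2*y*(-1 + 1) = 5 + 2*y*0 = 5 + 0 = 5)
(N(d(6)) + G(F(-2), -3))**2 = ((-2)**2 + 5)**2 = (4 + 5)**2 = 9**2 = 81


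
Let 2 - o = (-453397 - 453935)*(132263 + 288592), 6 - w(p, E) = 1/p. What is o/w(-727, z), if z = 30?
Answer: 277608736842674/4363 ≈ 6.3628e+10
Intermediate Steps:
w(p, E) = 6 - 1/p
o = 381855208862 (o = 2 - (-453397 - 453935)*(132263 + 288592) = 2 - (-907332)*420855 = 2 - 1*(-381855208860) = 2 + 381855208860 = 381855208862)
o/w(-727, z) = 381855208862/(6 - 1/(-727)) = 381855208862/(6 - 1*(-1/727)) = 381855208862/(6 + 1/727) = 381855208862/(4363/727) = 381855208862*(727/4363) = 277608736842674/4363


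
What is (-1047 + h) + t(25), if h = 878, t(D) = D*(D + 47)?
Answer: 1631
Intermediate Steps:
t(D) = D*(47 + D)
(-1047 + h) + t(25) = (-1047 + 878) + 25*(47 + 25) = -169 + 25*72 = -169 + 1800 = 1631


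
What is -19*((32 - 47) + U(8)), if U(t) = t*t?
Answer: -931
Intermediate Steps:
U(t) = t²
-19*((32 - 47) + U(8)) = -19*((32 - 47) + 8²) = -19*(-15 + 64) = -19*49 = -931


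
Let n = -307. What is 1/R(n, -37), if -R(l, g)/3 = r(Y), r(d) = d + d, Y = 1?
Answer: -⅙ ≈ -0.16667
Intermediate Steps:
r(d) = 2*d
R(l, g) = -6
1/R(n, -37) = 1/(-6) = -⅙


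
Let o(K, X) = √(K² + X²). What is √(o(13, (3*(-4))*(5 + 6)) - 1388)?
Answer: √(-1388 + √17593) ≈ 35.431*I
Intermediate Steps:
√(o(13, (3*(-4))*(5 + 6)) - 1388) = √(√(13² + ((3*(-4))*(5 + 6))²) - 1388) = √(√(169 + (-12*11)²) - 1388) = √(√(169 + (-132)²) - 1388) = √(√(169 + 17424) - 1388) = √(√17593 - 1388) = √(-1388 + √17593)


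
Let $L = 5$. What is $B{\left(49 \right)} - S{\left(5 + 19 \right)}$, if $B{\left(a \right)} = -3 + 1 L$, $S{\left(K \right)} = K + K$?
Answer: $-46$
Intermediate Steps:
$S{\left(K \right)} = 2 K$
$B{\left(a \right)} = 2$ ($B{\left(a \right)} = -3 + 1 \cdot 5 = -3 + 5 = 2$)
$B{\left(49 \right)} - S{\left(5 + 19 \right)} = 2 - 2 \left(5 + 19\right) = 2 - 2 \cdot 24 = 2 - 48 = -46$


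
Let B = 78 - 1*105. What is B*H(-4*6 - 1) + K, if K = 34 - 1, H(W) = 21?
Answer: -534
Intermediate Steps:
B = -27 (B = 78 - 105 = -27)
K = 33
B*H(-4*6 - 1) + K = -27*21 + 33 = -567 + 33 = -534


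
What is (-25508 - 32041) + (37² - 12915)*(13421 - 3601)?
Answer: -113439269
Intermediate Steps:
(-25508 - 32041) + (37² - 12915)*(13421 - 3601) = -57549 + (1369 - 12915)*9820 = -57549 - 11546*9820 = -57549 - 113381720 = -113439269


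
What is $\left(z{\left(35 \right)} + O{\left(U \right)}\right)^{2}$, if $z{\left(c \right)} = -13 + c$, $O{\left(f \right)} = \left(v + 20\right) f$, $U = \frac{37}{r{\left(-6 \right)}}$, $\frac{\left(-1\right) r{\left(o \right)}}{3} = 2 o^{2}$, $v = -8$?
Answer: $\frac{128881}{324} \approx 397.78$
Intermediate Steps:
$r{\left(o \right)} = - 6 o^{2}$ ($r{\left(o \right)} = - 3 \cdot 2 o^{2} = - 6 o^{2}$)
$U = - \frac{37}{216}$ ($U = \frac{37}{\left(-6\right) \left(-6\right)^{2}} = \frac{37}{\left(-6\right) 36} = \frac{37}{-216} = 37 \left(- \frac{1}{216}\right) = - \frac{37}{216} \approx -0.1713$)
$O{\left(f \right)} = 12 f$ ($O{\left(f \right)} = \left(-8 + 20\right) f = 12 f$)
$\left(z{\left(35 \right)} + O{\left(U \right)}\right)^{2} = \left(\left(-13 + 35\right) + 12 \left(- \frac{37}{216}\right)\right)^{2} = \left(22 - \frac{37}{18}\right)^{2} = \left(\frac{359}{18}\right)^{2} = \frac{128881}{324}$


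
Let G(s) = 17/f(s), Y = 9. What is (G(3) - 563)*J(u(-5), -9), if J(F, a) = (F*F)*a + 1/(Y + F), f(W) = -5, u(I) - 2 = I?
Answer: 45784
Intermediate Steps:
u(I) = 2 + I
J(F, a) = 1/(9 + F) + a*F² (J(F, a) = (F*F)*a + 1/(9 + F) = F²*a + 1/(9 + F) = a*F² + 1/(9 + F) = 1/(9 + F) + a*F²)
G(s) = -17/5 (G(s) = 17/(-5) = 17*(-⅕) = -17/5)
(G(3) - 563)*J(u(-5), -9) = (-17/5 - 563)*((1 - 9*(2 - 5)³ + 9*(-9)*(2 - 5)²)/(9 + (2 - 5))) = -2832*(1 - 9*(-3)³ + 9*(-9)*(-3)²)/(5*(9 - 3)) = -2832*(1 - 9*(-27) + 9*(-9)*9)/(5*6) = -472*(1 + 243 - 729)/5 = -472*(-485)/5 = -2832/5*(-485/6) = 45784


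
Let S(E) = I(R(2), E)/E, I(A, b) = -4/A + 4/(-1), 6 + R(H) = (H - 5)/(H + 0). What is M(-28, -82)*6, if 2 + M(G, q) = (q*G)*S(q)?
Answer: 2852/5 ≈ 570.40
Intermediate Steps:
R(H) = -6 + (-5 + H)/H (R(H) = -6 + (H - 5)/(H + 0) = -6 + (-5 + H)/H)
I(A, b) = -4 - 4/A (I(A, b) = -4/A + 4*(-1) = -4/A - 4 = -4 - 4/A)
S(E) = -52/(15*E) (S(E) = (-4 - 4/(-5 - 5/2))/E = (-4 - 4/(-15/2))/E = (-4 - 4*(-2/15))/E = (-4 + 8/15)/E = -52/(15*E))
M(G, q) = -2 - 52*G/15 (M(G, q) = -2 + (q*G)*(-52/(15*q)) = -2 + (G*q)*(-52/(15*q)) = -2 - 52*G/15)
M(-28, -82)*6 = (-2 - 52/15*(-28))*6 = (-2 + 1456/15)*6 = (1426/15)*6 = 2852/5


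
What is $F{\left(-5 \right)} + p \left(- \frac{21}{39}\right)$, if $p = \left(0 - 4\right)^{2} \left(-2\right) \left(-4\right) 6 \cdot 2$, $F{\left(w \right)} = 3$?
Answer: $- \frac{10713}{13} \approx -824.08$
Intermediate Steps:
$p = 1536$ ($p = \left(-4\right)^{2} \cdot 8 \cdot 6 \cdot 2 = 16 \cdot 48 \cdot 2 = 768 \cdot 2 = 1536$)
$F{\left(-5 \right)} + p \left(- \frac{21}{39}\right) = 3 + 1536 \left(- \frac{21}{39}\right) = 3 + 1536 \left(\left(-21\right) \frac{1}{39}\right) = 3 + 1536 \left(- \frac{7}{13}\right) = 3 - \frac{10752}{13} = - \frac{10713}{13}$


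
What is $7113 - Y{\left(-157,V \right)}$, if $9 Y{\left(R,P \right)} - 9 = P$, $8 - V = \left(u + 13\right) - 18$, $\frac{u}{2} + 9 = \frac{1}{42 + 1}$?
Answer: $\frac{2751013}{387} \approx 7108.6$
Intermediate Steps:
$u = - \frac{772}{43}$ ($u = -18 + \frac{2}{42 + 1} = -18 + \frac{2}{43} = - \frac{772}{43} \approx -17.953$)
$V = \frac{1331}{43}$ ($V = 8 - \left(\left(- \frac{772}{43} + 13\right) - 18\right) = 8 - \left(- \frac{213}{43} - 18\right) = 8 - - \frac{987}{43} = 8 + \frac{987}{43} = \frac{1331}{43} \approx 30.953$)
$Y{\left(R,P \right)} = 1 + \frac{P}{9}$
$7113 - Y{\left(-157,V \right)} = 7113 - \left(1 + \frac{1}{9} \cdot \frac{1331}{43}\right) = 7113 - \left(1 + \frac{1331}{387}\right) = 7113 - \frac{1718}{387} = \frac{2751013}{387}$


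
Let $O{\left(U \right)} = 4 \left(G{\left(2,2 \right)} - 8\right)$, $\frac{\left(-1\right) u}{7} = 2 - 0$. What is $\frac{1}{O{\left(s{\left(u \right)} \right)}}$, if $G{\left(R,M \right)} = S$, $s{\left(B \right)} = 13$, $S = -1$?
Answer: $- \frac{1}{36} \approx -0.027778$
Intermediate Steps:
$u = -14$ ($u = - 7 \left(2 - 0\right) = - 7 \left(2 + 0\right) = \left(-7\right) 2 = -14$)
$G{\left(R,M \right)} = -1$
$O{\left(U \right)} = -36$ ($O{\left(U \right)} = 4 \left(-1 - 8\right) = 4 \left(-9\right) = -36$)
$\frac{1}{O{\left(s{\left(u \right)} \right)}} = \frac{1}{-36} = - \frac{1}{36}$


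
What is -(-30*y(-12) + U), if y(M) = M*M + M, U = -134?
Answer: 4094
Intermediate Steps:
y(M) = M + M² (y(M) = M² + M = M + M²)
-(-30*y(-12) + U) = -(-(-360)*(1 - 12) - 134) = -(-(-360)*(-11) - 134) = -(-30*132 - 134) = -(-3960 - 134) = -1*(-4094) = 4094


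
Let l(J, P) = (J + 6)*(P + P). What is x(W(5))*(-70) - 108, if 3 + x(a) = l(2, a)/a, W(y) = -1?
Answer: -1018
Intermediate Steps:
l(J, P) = 2*P*(6 + J) (l(J, P) = (6 + J)*(2*P) = 2*P*(6 + J))
x(a) = 13 (x(a) = -3 + (2*a*(6 + 2))/a = -3 + (2*a*8)/a = -3 + (16*a)/a = -3 + 16 = 13)
x(W(5))*(-70) - 108 = 13*(-70) - 108 = -910 - 108 = -1018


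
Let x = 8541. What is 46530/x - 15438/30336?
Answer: 23697743/4798144 ≈ 4.9389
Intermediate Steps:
46530/x - 15438/30336 = 46530/8541 - 15438/30336 = 46530*(1/8541) - 15438*1/30336 = 5170/949 - 2573/5056 = 23697743/4798144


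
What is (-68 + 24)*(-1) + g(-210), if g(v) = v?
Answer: -166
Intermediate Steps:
(-68 + 24)*(-1) + g(-210) = (-68 + 24)*(-1) - 210 = -44*(-1) - 210 = 44 - 210 = -166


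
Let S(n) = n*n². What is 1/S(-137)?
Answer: -1/2571353 ≈ -3.8890e-7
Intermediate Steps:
S(n) = n³
1/S(-137) = 1/((-137)³) = 1/(-2571353) = -1/2571353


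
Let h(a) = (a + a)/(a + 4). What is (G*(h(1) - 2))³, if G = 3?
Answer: -13824/125 ≈ -110.59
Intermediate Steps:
h(a) = 2*a/(4 + a) (h(a) = (2*a)/(4 + a) = 2*a/(4 + a))
(G*(h(1) - 2))³ = (3*(2*1/(4 + 1) - 2))³ = (3*(2*1/5 - 2))³ = (3*(2*1*(⅕) - 2))³ = (3*(⅖ - 2))³ = (3*(-8/5))³ = (-24/5)³ = -13824/125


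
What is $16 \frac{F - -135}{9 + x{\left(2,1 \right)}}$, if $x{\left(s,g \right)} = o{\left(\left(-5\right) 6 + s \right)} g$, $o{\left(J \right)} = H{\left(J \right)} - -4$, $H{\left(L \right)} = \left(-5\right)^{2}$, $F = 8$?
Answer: $\frac{1144}{19} \approx 60.211$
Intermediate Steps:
$H{\left(L \right)} = 25$
$o{\left(J \right)} = 29$ ($o{\left(J \right)} = 25 - -4 = 25 + 4 = 29$)
$x{\left(s,g \right)} = 29 g$
$16 \frac{F - -135}{9 + x{\left(2,1 \right)}} = 16 \frac{8 - -135}{9 + 29 \cdot 1} = 16 \frac{8 + 135}{9 + 29} = 16 \cdot \frac{143}{38} = \frac{1144}{19}$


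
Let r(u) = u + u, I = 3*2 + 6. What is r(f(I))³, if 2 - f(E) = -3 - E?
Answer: 39304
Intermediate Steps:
I = 12 (I = 6 + 6 = 12)
f(E) = 5 + E (f(E) = 2 - (-3 - E) = 2 + (3 + E) = 5 + E)
r(u) = 2*u
r(f(I))³ = (2*(5 + 12))³ = (2*17)³ = 34³ = 39304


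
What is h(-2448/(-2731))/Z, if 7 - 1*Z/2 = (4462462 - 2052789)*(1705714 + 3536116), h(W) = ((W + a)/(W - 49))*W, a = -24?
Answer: -77229504/4531711454652559780183 ≈ -1.7042e-14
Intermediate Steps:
h(W) = W*(-24 + W)/(-49 + W) (h(W) = ((W - 24)/(W - 49))*W = ((-24 + W)/(-49 + W))*W = W*(-24 + W)/(-49 + W))
Z = -25262192443166 (Z = 14 - 2*(4462462 - 2052789)*(1705714 + 3536116) = 14 - 4819346*5241830 = 14 - 2*12631096221590 = 14 - 25262192443180 = -25262192443166)
h(-2448/(-2731))/Z = ((-2448/(-2731))*(-24 - 2448/(-2731))/(-49 - 2448/(-2731)))/(-25262192443166) = ((-2448*(-1/2731))*(-24 - 2448*(-1/2731))/(-49 - 2448*(-1/2731)))*(-1/25262192443166) = (2448*(-24 + 2448/2731)/(2731*(-49 + 2448/2731)))*(-1/25262192443166) = ((2448/2731)*(-63096/2731)/(-131371/2731))*(-1/25262192443166) = ((2448/2731)*(-2731/131371)*(-63096/2731))*(-1/25262192443166) = (154459008/358774201)*(-1/25262192443166) = -77229504/4531711454652559780183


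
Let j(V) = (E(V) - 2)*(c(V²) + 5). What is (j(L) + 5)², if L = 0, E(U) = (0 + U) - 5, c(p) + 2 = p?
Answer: 256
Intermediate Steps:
c(p) = -2 + p
E(U) = -5 + U (E(U) = U - 5 = -5 + U)
j(V) = (-7 + V)*(3 + V²) (j(V) = ((-5 + V) - 2)*((-2 + V²) + 5) = (-7 + V)*(3 + V²))
(j(L) + 5)² = ((-21 + 0³ - 7*0² + 3*0) + 5)² = ((-21 + 0 - 7*0 + 0) + 5)² = ((-21 + 0 + 0 + 0) + 5)² = (-21 + 5)² = (-16)² = 256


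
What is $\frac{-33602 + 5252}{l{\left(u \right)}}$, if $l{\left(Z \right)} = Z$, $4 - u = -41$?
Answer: $-630$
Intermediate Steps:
$u = 45$ ($u = 4 - -41 = 4 + 41 = 45$)
$\frac{-33602 + 5252}{l{\left(u \right)}} = \frac{-33602 + 5252}{45} = \left(-28350\right) \frac{1}{45} = -630$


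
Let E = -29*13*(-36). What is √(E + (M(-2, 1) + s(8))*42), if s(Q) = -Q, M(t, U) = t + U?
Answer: 3*√1466 ≈ 114.87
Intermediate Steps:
E = 13572 (E = -377*(-36) = 13572)
M(t, U) = U + t
√(E + (M(-2, 1) + s(8))*42) = √(13572 + ((1 - 2) - 1*8)*42) = √(13572 + (-1 - 8)*42) = √(13572 - 9*42) = √(13572 - 378) = √13194 = 3*√1466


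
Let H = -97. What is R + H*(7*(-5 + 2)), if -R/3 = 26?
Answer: 1959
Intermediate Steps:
R = -78 (R = -3*26 = -78)
R + H*(7*(-5 + 2)) = -78 - 679*(-5 + 2) = -78 - 679*(-3) = -78 - 97*(-21) = -78 + 2037 = 1959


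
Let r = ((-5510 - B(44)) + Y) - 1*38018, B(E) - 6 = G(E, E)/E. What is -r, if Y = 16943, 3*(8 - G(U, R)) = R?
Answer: 877498/33 ≈ 26591.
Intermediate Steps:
G(U, R) = 8 - R/3
B(E) = 6 + (8 - E/3)/E
r = -877498/33 (r = ((-5510 - (17/3 + 8/44)) + 16943) - 1*38018 = ((-5510 - (17/3 + 8*(1/44))) + 16943) - 38018 = ((-5510 - (17/3 + 2/11)) + 16943) - 38018 = ((-5510 - 1*193/33) + 16943) - 38018 = ((-5510 - 193/33) + 16943) - 38018 = (-182023/33 + 16943) - 38018 = 377096/33 - 38018 = -877498/33 ≈ -26591.)
-r = -1*(-877498/33) = 877498/33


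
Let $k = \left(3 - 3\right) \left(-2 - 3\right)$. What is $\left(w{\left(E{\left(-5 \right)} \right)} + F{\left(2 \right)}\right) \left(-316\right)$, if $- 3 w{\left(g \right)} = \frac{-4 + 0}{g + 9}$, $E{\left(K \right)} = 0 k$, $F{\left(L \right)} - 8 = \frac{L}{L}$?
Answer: $- \frac{78052}{27} \approx -2890.8$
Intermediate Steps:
$F{\left(L \right)} = 9$ ($F{\left(L \right)} = 8 + \frac{L}{L} = 8 + 1 = 9$)
$k = 0$ ($k = 0 \left(-5\right) = 0$)
$E{\left(K \right)} = 0$ ($E{\left(K \right)} = 0 \cdot 0 = 0$)
$w{\left(g \right)} = \frac{4}{3 \left(9 + g\right)}$ ($w{\left(g \right)} = - \frac{\left(-4 + 0\right) \frac{1}{g + 9}}{3} = - \frac{\left(-4\right) \frac{1}{9 + g}}{3} = \frac{4}{3 \left(9 + g\right)}$)
$\left(w{\left(E{\left(-5 \right)} \right)} + F{\left(2 \right)}\right) \left(-316\right) = \left(\frac{4}{3 \left(9 + 0\right)} + 9\right) \left(-316\right) = \left(\frac{4}{3 \cdot 9} + 9\right) \left(-316\right) = \left(\frac{4}{3} \cdot \frac{1}{9} + 9\right) \left(-316\right) = \left(\frac{4}{27} + 9\right) \left(-316\right) = \frac{247}{27} \left(-316\right) = - \frac{78052}{27}$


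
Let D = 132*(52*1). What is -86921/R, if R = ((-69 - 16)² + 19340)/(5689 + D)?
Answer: -1091119313/26565 ≈ -41074.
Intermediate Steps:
D = 6864 (D = 132*52 = 6864)
R = 26565/12553 (R = ((-69 - 16)² + 19340)/(5689 + 6864) = ((-85)² + 19340)/12553 = (7225 + 19340)*(1/12553) = 26565*(1/12553) = 26565/12553 ≈ 2.1162)
-86921/R = -86921/26565/12553 = -86921*12553/26565 = -1091119313/26565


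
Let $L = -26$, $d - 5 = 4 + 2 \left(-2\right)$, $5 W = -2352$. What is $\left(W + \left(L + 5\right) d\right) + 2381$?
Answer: $\frac{9028}{5} \approx 1805.6$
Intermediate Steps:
$W = - \frac{2352}{5}$ ($W = \frac{1}{5} \left(-2352\right) = - \frac{2352}{5} \approx -470.4$)
$d = 5$ ($d = 5 + \left(4 + 2 \left(-2\right)\right) = 5 + \left(4 - 4\right) = 5 + 0 = 5$)
$\left(W + \left(L + 5\right) d\right) + 2381 = \left(- \frac{2352}{5} + \left(-26 + 5\right) 5\right) + 2381 = \left(- \frac{2352}{5} - 105\right) + 2381 = - \frac{2877}{5} + 2381 = \frac{9028}{5}$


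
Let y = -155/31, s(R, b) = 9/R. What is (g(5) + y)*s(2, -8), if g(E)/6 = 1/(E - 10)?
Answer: -279/10 ≈ -27.900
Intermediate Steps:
y = -5 (y = -155*1/31 = -5)
g(E) = 6/(-10 + E) (g(E) = 6/(E - 10) = 6/(-10 + E))
(g(5) + y)*s(2, -8) = (6/(-10 + 5) - 5)*(9/2) = (6/(-5) - 5)*(9*(½)) = (6*(-⅕) - 5)*(9/2) = (-6/5 - 5)*(9/2) = -31/5*9/2 = -279/10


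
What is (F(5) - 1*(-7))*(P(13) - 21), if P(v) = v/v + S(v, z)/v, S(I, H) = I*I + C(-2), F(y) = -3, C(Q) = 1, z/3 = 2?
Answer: -360/13 ≈ -27.692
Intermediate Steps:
z = 6 (z = 3*2 = 6)
S(I, H) = 1 + I² (S(I, H) = I*I + 1 = I² + 1 = 1 + I²)
P(v) = 1 + (1 + v²)/v (P(v) = v/v + (1 + v²)/v = 1 + (1 + v²)/v)
(F(5) - 1*(-7))*(P(13) - 21) = (-3 - 1*(-7))*((1 + 13 + 1/13) - 21) = (-3 + 7)*((1 + 13 + 1/13) - 21) = 4*(183/13 - 21) = 4*(-90/13) = -360/13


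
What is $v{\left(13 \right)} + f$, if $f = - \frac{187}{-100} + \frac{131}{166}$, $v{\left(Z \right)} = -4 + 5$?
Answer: $\frac{30371}{8300} \approx 3.6592$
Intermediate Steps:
$v{\left(Z \right)} = 1$
$f = \frac{22071}{8300}$ ($f = \left(-187\right) \left(- \frac{1}{100}\right) + 131 \cdot \frac{1}{166} = \frac{187}{100} + \frac{131}{166} = \frac{22071}{8300} \approx 2.6592$)
$v{\left(13 \right)} + f = 1 + \frac{22071}{8300} = \frac{30371}{8300}$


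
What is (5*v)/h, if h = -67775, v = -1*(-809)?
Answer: -809/13555 ≈ -0.059683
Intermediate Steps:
v = 809
(5*v)/h = (5*809)/(-67775) = 4045*(-1/67775) = -809/13555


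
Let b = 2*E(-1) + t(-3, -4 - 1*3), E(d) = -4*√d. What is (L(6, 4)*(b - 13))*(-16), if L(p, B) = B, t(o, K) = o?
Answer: 1024 + 512*I ≈ 1024.0 + 512.0*I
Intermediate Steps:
b = -3 - 8*I (b = 2*(-4*I) - 3 = -8*I - 3 = -3 - 8*I ≈ -3.0 - 8.0*I)
(L(6, 4)*(b - 13))*(-16) = (4*((-3 - 8*I) - 13))*(-16) = (4*(-16 - 8*I))*(-16) = (-64 - 32*I)*(-16) = 1024 + 512*I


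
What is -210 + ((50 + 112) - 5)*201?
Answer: 31347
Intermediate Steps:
-210 + ((50 + 112) - 5)*201 = -210 + (162 - 5)*201 = -210 + 157*201 = -210 + 31557 = 31347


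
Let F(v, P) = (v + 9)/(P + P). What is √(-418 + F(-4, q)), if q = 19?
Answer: I*√603402/38 ≈ 20.442*I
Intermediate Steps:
F(v, P) = (9 + v)/(2*P) (F(v, P) = (9 + v)/((2*P)) = (9 + v)*(1/(2*P)) = (9 + v)/(2*P))
√(-418 + F(-4, q)) = √(-418 + (½)*(9 - 4)/19) = √(-418 + (½)*(1/19)*5) = √(-418 + 5/38) = √(-15879/38) = I*√603402/38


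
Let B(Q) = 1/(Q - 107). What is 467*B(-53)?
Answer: -467/160 ≈ -2.9188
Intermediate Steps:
B(Q) = 1/(-107 + Q)
467*B(-53) = 467/(-107 - 53) = 467/(-160) = 467*(-1/160) = -467/160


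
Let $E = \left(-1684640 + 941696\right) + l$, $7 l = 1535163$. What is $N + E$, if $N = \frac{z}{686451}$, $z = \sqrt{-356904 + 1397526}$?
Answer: $-523635 + \frac{\sqrt{1040622}}{686451} \approx -5.2364 \cdot 10^{5}$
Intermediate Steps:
$l = 219309$ ($l = \frac{1}{7} \cdot 1535163 = 219309$)
$E = -523635$ ($E = \left(-1684640 + 941696\right) + 219309 = -742944 + 219309 = -523635$)
$z = \sqrt{1040622} \approx 1020.1$
$N = \frac{\sqrt{1040622}}{686451} \approx 0.0014861$
$N + E = \frac{\sqrt{1040622}}{686451} - 523635 = -523635 + \frac{\sqrt{1040622}}{686451}$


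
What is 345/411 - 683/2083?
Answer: 145974/285371 ≈ 0.51152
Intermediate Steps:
345/411 - 683/2083 = 345*(1/411) - 683*1/2083 = 115/137 - 683/2083 = 145974/285371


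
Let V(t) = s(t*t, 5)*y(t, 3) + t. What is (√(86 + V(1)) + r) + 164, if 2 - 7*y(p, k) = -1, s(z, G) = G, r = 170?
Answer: 334 + 4*√273/7 ≈ 343.44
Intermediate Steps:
y(p, k) = 3/7 (y(p, k) = 2/7 - ⅐*(-1) = 2/7 + ⅐ = 3/7)
V(t) = 15/7 + t (V(t) = 5*(3/7) + t = 15/7 + t)
(√(86 + V(1)) + r) + 164 = (√(86 + (15/7 + 1)) + 170) + 164 = (√(86 + 22/7) + 170) + 164 = (√(624/7) + 170) + 164 = (4*√273/7 + 170) + 164 = (170 + 4*√273/7) + 164 = 334 + 4*√273/7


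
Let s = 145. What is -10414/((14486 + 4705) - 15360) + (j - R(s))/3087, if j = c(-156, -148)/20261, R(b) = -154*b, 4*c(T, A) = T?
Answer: 360633674641/79870867839 ≈ 4.5152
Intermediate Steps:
c(T, A) = T/4
j = -39/20261 (j = ((1/4)*(-156))/20261 = -39*1/20261 = -39/20261 ≈ -0.0019249)
-10414/((14486 + 4705) - 15360) + (j - R(s))/3087 = -10414/((14486 + 4705) - 15360) + (-39/20261 - (-154)*145)/3087 = -10414/(19191 - 15360) + (-39/20261 - 1*(-22330))*(1/3087) = -10414/3831 + (-39/20261 + 22330)*(1/3087) = -10414*1/3831 + (452428091/20261)*(1/3087) = -10414/3831 + 452428091/62545707 = 360633674641/79870867839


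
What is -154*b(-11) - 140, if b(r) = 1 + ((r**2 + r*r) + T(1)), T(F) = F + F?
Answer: -37870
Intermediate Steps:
T(F) = 2*F
b(r) = 3 + 2*r**2 (b(r) = 1 + ((r**2 + r*r) + 2*1) = 1 + ((r**2 + r**2) + 2) = 1 + (2*r**2 + 2) = 1 + (2 + 2*r**2) = 3 + 2*r**2)
-154*b(-11) - 140 = -154*(3 + 2*(-11)**2) - 140 = -154*(3 + 2*121) - 140 = -154*(3 + 242) - 140 = -154*245 - 140 = -37730 - 140 = -37870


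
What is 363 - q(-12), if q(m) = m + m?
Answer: 387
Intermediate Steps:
q(m) = 2*m
363 - q(-12) = 363 - 2*(-12) = 363 - 1*(-24) = 363 + 24 = 387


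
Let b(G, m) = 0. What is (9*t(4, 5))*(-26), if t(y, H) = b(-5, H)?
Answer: 0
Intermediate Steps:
t(y, H) = 0
(9*t(4, 5))*(-26) = (9*0)*(-26) = 0*(-26) = 0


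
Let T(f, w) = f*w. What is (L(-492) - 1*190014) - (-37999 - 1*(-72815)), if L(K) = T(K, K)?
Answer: 17234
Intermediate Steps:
L(K) = K² (L(K) = K*K = K²)
(L(-492) - 1*190014) - (-37999 - 1*(-72815)) = ((-492)² - 1*190014) - (-37999 - 1*(-72815)) = (242064 - 190014) - (-37999 + 72815) = 52050 - 1*34816 = 52050 - 34816 = 17234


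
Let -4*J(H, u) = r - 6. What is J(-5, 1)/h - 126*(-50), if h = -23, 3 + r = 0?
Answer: 579591/92 ≈ 6299.9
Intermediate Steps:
r = -3 (r = -3 + 0 = -3)
J(H, u) = 9/4 (J(H, u) = -(-3 - 6)/4 = -¼*(-9) = 9/4)
J(-5, 1)/h - 126*(-50) = (9/4)/(-23) - 126*(-50) = (9/4)*(-1/23) + 6300 = -9/92 + 6300 = 579591/92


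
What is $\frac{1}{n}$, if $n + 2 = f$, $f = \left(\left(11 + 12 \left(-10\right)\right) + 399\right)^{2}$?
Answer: $\frac{1}{84098} \approx 1.1891 \cdot 10^{-5}$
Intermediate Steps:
$f = 84100$ ($f = \left(\left(11 - 120\right) + 399\right)^{2} = \left(-109 + 399\right)^{2} = 290^{2} = 84100$)
$n = 84098$ ($n = -2 + 84100 = 84098$)
$\frac{1}{n} = \frac{1}{84098}$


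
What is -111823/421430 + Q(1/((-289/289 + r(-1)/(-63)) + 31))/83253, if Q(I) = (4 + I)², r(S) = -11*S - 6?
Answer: -98670875284643/372137334283650 ≈ -0.26515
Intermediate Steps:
r(S) = -6 - 11*S
-111823/421430 + Q(1/((-289/289 + r(-1)/(-63)) + 31))/83253 = -111823/421430 + (4 + 1/((-289/289 + (-6 - 11*(-1))/(-63)) + 31))²/83253 = -111823*1/421430 + (4 + 1/((-289*1/289 + (-6 + 11)*(-1/63)) + 31))²*(1/83253) = -1669/6290 + (4 + 1/((-1 + 5*(-1/63)) + 31))²*(1/83253) = -1669/6290 + (4 + 1/((-1 - 5/63) + 31))²*(1/83253) = -1669/6290 + (4 + 1/(-68/63 + 31))²*(1/83253) = -1669/6290 + (4 + 1/(1885/63))²*(1/83253) = -1669/6290 + (4 + 63/1885)²*(1/83253) = -1669/6290 + (7603/1885)²*(1/83253) = -1669/6290 + (57805609/3553225)*(1/83253) = -1669/6290 + 57805609/295816640925 = -98670875284643/372137334283650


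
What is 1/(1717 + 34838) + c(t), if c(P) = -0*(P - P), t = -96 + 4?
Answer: 1/36555 ≈ 2.7356e-5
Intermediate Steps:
t = -92
c(P) = 0 (c(P) = -0*0 = -4*0 = 0)
1/(1717 + 34838) + c(t) = 1/(1717 + 34838) + 0 = 1/36555 + 0 = 1/36555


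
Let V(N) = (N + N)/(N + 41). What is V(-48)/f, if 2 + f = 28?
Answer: 48/91 ≈ 0.52747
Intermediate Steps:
f = 26 (f = -2 + 28 = 26)
V(N) = 2*N/(41 + N) (V(N) = (2*N)/(41 + N) = 2*N/(41 + N))
V(-48)/f = (2*(-48)/(41 - 48))/26 = (2*(-48)/(-7))/26 = (2*(-48)*(-⅐))/26 = (1/26)*(96/7) = 48/91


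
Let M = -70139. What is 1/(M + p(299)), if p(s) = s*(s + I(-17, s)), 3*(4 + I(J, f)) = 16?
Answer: 3/58982 ≈ 5.0863e-5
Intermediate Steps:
I(J, f) = 4/3 (I(J, f) = -4 + (⅓)*16 = -4 + 16/3 = 4/3)
p(s) = s*(4/3 + s) (p(s) = s*(s + 4/3) = s*(4/3 + s))
1/(M + p(299)) = 1/(-70139 + (⅓)*299*(4 + 3*299)) = 1/(-70139 + (⅓)*299*(4 + 897)) = 1/(-70139 + (⅓)*299*901) = 1/(-70139 + 269399/3) = 1/(58982/3) = 3/58982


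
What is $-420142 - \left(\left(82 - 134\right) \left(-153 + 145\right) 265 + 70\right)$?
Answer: $-530452$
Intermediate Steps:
$-420142 - \left(\left(82 - 134\right) \left(-153 + 145\right) 265 + 70\right) = -420142 - \left(\left(-52\right) \left(-8\right) 265 + 70\right) = -420142 - \left(416 \cdot 265 + 70\right) = -420142 - \left(110240 + 70\right) = -420142 - 110310 = -530452$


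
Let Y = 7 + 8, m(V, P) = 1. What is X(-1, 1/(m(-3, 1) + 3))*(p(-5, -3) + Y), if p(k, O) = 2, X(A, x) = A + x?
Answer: -51/4 ≈ -12.750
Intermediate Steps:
Y = 15
X(-1, 1/(m(-3, 1) + 3))*(p(-5, -3) + Y) = (-1 + 1/(1 + 3))*(2 + 15) = (-1 + 1/4)*17 = -3/4*17 = -51/4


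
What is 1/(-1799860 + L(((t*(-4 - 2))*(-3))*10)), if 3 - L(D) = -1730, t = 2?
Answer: -1/1798127 ≈ -5.5613e-7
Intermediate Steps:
L(D) = 1733 (L(D) = 3 - 1*(-1730) = 3 + 1730 = 1733)
1/(-1799860 + L(((t*(-4 - 2))*(-3))*10)) = 1/(-1799860 + 1733) = 1/(-1798127) = -1/1798127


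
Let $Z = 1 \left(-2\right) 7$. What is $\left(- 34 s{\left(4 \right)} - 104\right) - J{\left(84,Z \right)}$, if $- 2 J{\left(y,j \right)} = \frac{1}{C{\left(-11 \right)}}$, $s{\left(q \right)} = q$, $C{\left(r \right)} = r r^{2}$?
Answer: $- \frac{638881}{2662} \approx -240.0$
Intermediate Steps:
$Z = -14$ ($Z = \left(-2\right) 7 = -14$)
$C{\left(r \right)} = r^{3}$
$J{\left(y,j \right)} = \frac{1}{2662}$ ($J{\left(y,j \right)} = - \frac{1}{2 \left(-11\right)^{3}} = - \frac{1}{2 \left(-1331\right)} = \left(- \frac{1}{2}\right) \left(- \frac{1}{1331}\right) = \frac{1}{2662}$)
$\left(- 34 s{\left(4 \right)} - 104\right) - J{\left(84,Z \right)} = \left(\left(-34\right) 4 - 104\right) - \frac{1}{2662} = \left(-136 - 104\right) - \frac{1}{2662} = -240 - \frac{1}{2662} = - \frac{638881}{2662}$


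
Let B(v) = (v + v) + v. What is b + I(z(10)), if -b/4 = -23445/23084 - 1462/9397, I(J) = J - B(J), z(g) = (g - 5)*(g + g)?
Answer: -10591955927/54230087 ≈ -195.32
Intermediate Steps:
B(v) = 3*v (B(v) = 2*v + v = 3*v)
z(g) = 2*g*(-5 + g) (z(g) = (-5 + g)*(2*g) = 2*g*(-5 + g))
I(J) = -2*J (I(J) = J - 3*J = -2*J)
b = 254061473/54230087 (b = -4*(-23445/23084 - 1462/9397) = -4*(-254061473/216920348) = 254061473/54230087 ≈ 4.6849)
b + I(z(10)) = 254061473/54230087 - 4*10*(-5 + 10) = 254061473/54230087 - 4*10*5 = 254061473/54230087 - 2*100 = 254061473/54230087 - 200 = -10591955927/54230087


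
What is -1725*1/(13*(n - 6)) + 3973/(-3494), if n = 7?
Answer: -6078799/45422 ≈ -133.83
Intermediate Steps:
-1725*1/(13*(n - 6)) + 3973/(-3494) = -1725*1/(13*(7 - 6)) + 3973/(-3494) = -1725/(13*1) + 3973*(-1/3494) = -1725/13 - 3973/3494 = -6078799/45422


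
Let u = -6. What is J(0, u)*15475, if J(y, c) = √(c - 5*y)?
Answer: 15475*I*√6 ≈ 37906.0*I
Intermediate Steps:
J(0, u)*15475 = √(-6 - 5*0)*15475 = √(-6 + 0)*15475 = √(-6)*15475 = (I*√6)*15475 = 15475*I*√6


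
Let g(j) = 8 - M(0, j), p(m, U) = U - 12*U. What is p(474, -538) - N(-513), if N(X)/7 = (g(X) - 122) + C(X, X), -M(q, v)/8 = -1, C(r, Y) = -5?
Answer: 6807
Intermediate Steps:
M(q, v) = 8 (M(q, v) = -8*(-1) = 8)
p(m, U) = -11*U
g(j) = 0 (g(j) = 8 - 1*8 = 8 - 8 = 0)
N(X) = -889 (N(X) = 7*((0 - 122) - 5) = 7*(-122 - 5) = 7*(-127) = -889)
p(474, -538) - N(-513) = -11*(-538) - 1*(-889) = 5918 + 889 = 6807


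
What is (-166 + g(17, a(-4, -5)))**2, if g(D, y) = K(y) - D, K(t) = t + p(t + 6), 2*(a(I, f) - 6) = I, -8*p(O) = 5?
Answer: 2064969/64 ≈ 32265.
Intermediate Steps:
p(O) = -5/8 (p(O) = -1/8*5 = -5/8)
a(I, f) = 6 + I/2
K(t) = -5/8 + t (K(t) = t - 5/8 = -5/8 + t)
g(D, y) = -5/8 + y - D (g(D, y) = (-5/8 + y) - D = -5/8 + y - D)
(-166 + g(17, a(-4, -5)))**2 = (-166 + (-5/8 + (6 + (1/2)*(-4)) - 1*17))**2 = (-166 + (-5/8 + (6 - 2) - 17))**2 = (-166 + (-5/8 + 4 - 17))**2 = (-166 - 109/8)**2 = (-1437/8)**2 = 2064969/64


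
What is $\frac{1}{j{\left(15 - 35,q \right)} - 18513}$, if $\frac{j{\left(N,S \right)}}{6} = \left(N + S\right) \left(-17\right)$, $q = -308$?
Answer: $\frac{1}{14943} \approx 6.6921 \cdot 10^{-5}$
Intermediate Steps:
$j{\left(N,S \right)} = - 102 N - 102 S$ ($j{\left(N,S \right)} = 6 \left(N + S\right) \left(-17\right) = 6 \left(- 17 N - 17 S\right) = - 102 N - 102 S$)
$\frac{1}{j{\left(15 - 35,q \right)} - 18513} = \frac{1}{\left(- 102 \left(15 - 35\right) - -31416\right) - 18513} = \frac{1}{\left(- 102 \left(15 - 35\right) + 31416\right) - 18513} = \frac{1}{\left(\left(-102\right) \left(-20\right) + 31416\right) - 18513} = \frac{1}{\left(2040 + 31416\right) - 18513} = \frac{1}{33456 - 18513} = \frac{1}{14943}$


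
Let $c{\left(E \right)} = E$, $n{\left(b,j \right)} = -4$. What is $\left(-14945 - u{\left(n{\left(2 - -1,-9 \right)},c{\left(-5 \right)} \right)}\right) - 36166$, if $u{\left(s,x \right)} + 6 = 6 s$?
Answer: $-51081$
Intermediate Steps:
$u{\left(s,x \right)} = -6 + 6 s$
$\left(-14945 - u{\left(n{\left(2 - -1,-9 \right)},c{\left(-5 \right)} \right)}\right) - 36166 = \left(-14945 - \left(-6 + 6 \left(-4\right)\right)\right) - 36166 = \left(-14945 - \left(-6 - 24\right)\right) - 36166 = \left(-14945 - -30\right) - 36166 = \left(-14945 + 30\right) - 36166 = -14915 - 36166 = -51081$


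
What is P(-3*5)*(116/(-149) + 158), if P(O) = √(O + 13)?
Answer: 23426*I*√2/149 ≈ 222.34*I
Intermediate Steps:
P(O) = √(13 + O)
P(-3*5)*(116/(-149) + 158) = √(13 - 3*5)*(116/(-149) + 158) = √(13 - 15)*(116*(-1/149) + 158) = √(-2)*(-116/149 + 158) = (I*√2)*(23426/149) = 23426*I*√2/149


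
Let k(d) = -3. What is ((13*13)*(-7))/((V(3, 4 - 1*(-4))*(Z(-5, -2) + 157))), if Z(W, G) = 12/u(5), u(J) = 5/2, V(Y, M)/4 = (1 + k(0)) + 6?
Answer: -5915/12944 ≈ -0.45697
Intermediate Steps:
V(Y, M) = 16 (V(Y, M) = 4*((1 - 3) + 6) = 4*(-2 + 6) = 4*4 = 16)
u(J) = 5/2 (u(J) = 5*(½) = 5/2)
Z(W, G) = 24/5 (Z(W, G) = 12/(5/2) = 12*(⅖) = 24/5)
((13*13)*(-7))/((V(3, 4 - 1*(-4))*(Z(-5, -2) + 157))) = ((13*13)*(-7))/((16*(24/5 + 157))) = (169*(-7))/((16*(809/5))) = -1183/12944/5 = -1183*5/12944 = -5915/12944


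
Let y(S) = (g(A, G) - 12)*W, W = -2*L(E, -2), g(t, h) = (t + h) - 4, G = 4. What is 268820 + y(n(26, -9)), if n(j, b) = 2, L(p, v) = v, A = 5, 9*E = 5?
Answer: 268792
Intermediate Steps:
E = 5/9 (E = (⅑)*5 = 5/9 ≈ 0.55556)
g(t, h) = -4 + h + t (g(t, h) = (h + t) - 4 = -4 + h + t)
W = 4 (W = -2*(-2) = 4)
y(S) = -28 (y(S) = ((-4 + 4 + 5) - 12)*4 = (5 - 12)*4 = -7*4 = -28)
268820 + y(n(26, -9)) = 268820 - 28 = 268792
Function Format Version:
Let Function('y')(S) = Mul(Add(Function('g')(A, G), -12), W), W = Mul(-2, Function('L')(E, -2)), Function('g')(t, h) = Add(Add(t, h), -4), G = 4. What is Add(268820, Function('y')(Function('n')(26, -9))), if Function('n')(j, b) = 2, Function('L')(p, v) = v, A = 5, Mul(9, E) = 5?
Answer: 268792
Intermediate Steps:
E = Rational(5, 9) (E = Mul(Rational(1, 9), 5) = Rational(5, 9) ≈ 0.55556)
Function('g')(t, h) = Add(-4, h, t) (Function('g')(t, h) = Add(Add(h, t), -4) = Add(-4, h, t))
W = 4 (W = Mul(-2, -2) = 4)
Function('y')(S) = -28 (Function('y')(S) = Mul(Add(Add(-4, 4, 5), -12), 4) = Mul(Add(5, -12), 4) = Mul(-7, 4) = -28)
Add(268820, Function('y')(Function('n')(26, -9))) = Add(268820, -28) = 268792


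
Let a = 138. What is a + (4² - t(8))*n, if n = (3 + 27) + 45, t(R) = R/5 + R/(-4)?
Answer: 1368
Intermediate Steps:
t(R) = -R/20 (t(R) = R*(⅕) + R*(-¼) = R/5 - R/4 = -R/20)
n = 75 (n = 30 + 45 = 75)
a + (4² - t(8))*n = 138 + (4² - (-1)*8/20)*75 = 138 + (16 - 1*(-⅖))*75 = 138 + (16 + ⅖)*75 = 138 + (82/5)*75 = 138 + 1230 = 1368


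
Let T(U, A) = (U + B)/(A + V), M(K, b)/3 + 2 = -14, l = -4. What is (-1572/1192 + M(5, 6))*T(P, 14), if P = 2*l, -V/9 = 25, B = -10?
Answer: -132273/31439 ≈ -4.2073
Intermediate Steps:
V = -225 (V = -9*25 = -225)
M(K, b) = -48 (M(K, b) = -6 + 3*(-14) = -6 - 42 = -48)
P = -8 (P = 2*(-4) = -8)
T(U, A) = (-10 + U)/(-225 + A) (T(U, A) = (U - 10)/(A - 225) = (-10 + U)/(-225 + A))
(-1572/1192 + M(5, 6))*T(P, 14) = (-1572/1192 - 48)*((-10 - 8)/(-225 + 14)) = (-1572*1/1192 - 48)*(-18/(-211)) = (-393/298 - 48)*(-1/211*(-18)) = -14697/298*18/211 = -132273/31439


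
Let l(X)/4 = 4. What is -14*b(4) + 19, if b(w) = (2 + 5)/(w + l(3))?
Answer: 141/10 ≈ 14.100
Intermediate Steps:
l(X) = 16 (l(X) = 4*4 = 16)
b(w) = 7/(16 + w) (b(w) = (2 + 5)/(w + 16) = 7/(16 + w))
-14*b(4) + 19 = -98/(16 + 4) + 19 = -98/20 + 19 = -14*7/20 + 19 = -49/10 + 19 = 141/10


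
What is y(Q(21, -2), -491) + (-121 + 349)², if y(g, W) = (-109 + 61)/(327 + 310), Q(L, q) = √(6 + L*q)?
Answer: 33113760/637 ≈ 51984.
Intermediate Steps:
y(g, W) = -48/637
y(Q(21, -2), -491) + (-121 + 349)² = -48/637 + (-121 + 349)² = -48/637 + 228² = -48/637 + 51984 = 33113760/637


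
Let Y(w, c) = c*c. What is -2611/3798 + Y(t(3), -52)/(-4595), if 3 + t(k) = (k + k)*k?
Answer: -22267337/17451810 ≈ -1.2759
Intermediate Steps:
t(k) = -3 + 2*k**2 (t(k) = -3 + (k + k)*k = -3 + (2*k)*k = -3 + 2*k**2)
Y(w, c) = c**2
-2611/3798 + Y(t(3), -52)/(-4595) = -2611/3798 + (-52)**2/(-4595) = -2611*1/3798 + 2704*(-1/4595) = -2611/3798 - 2704/4595 = -22267337/17451810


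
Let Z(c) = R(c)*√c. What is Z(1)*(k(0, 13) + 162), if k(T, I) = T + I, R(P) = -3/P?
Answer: -525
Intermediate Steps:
Z(c) = -3/√c (Z(c) = (-3/c)*√c = -3/√c)
k(T, I) = I + T
Z(1)*(k(0, 13) + 162) = (-3/√1)*((13 + 0) + 162) = (-3*1)*(13 + 162) = -3*175 = -525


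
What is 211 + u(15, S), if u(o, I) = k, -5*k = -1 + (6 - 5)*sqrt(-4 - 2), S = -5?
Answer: 1056/5 - I*sqrt(6)/5 ≈ 211.2 - 0.4899*I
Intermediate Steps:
k = 1/5 - I*sqrt(6)/5 (k = -(-1 + (6 - 5)*sqrt(-4 - 2))/5 = -(-1 + 1*sqrt(-6))/5 = -(-1 + 1*(I*sqrt(6)))/5 = -(-1 + I*sqrt(6))/5 = 1/5 - I*sqrt(6)/5 ≈ 0.2 - 0.4899*I)
u(o, I) = 1/5 - I*sqrt(6)/5
211 + u(15, S) = 211 + (1/5 - I*sqrt(6)/5) = 1056/5 - I*sqrt(6)/5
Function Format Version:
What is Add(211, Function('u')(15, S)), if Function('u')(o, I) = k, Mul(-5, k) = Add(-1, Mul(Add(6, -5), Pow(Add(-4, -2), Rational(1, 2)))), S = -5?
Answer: Add(Rational(1056, 5), Mul(Rational(-1, 5), I, Pow(6, Rational(1, 2)))) ≈ Add(211.20, Mul(-0.48990, I))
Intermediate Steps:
k = Add(Rational(1, 5), Mul(Rational(-1, 5), I, Pow(6, Rational(1, 2)))) (k = Mul(Rational(-1, 5), Add(-1, Mul(Add(6, -5), Pow(Add(-4, -2), Rational(1, 2))))) = Mul(Rational(-1, 5), Add(-1, Mul(1, Pow(-6, Rational(1, 2))))) = Mul(Rational(-1, 5), Add(-1, Mul(1, Mul(I, Pow(6, Rational(1, 2)))))) = Mul(Rational(-1, 5), Add(-1, Mul(I, Pow(6, Rational(1, 2))))) = Add(Rational(1, 5), Mul(Rational(-1, 5), I, Pow(6, Rational(1, 2)))) ≈ Add(0.20000, Mul(-0.48990, I)))
Function('u')(o, I) = Add(Rational(1, 5), Mul(Rational(-1, 5), I, Pow(6, Rational(1, 2))))
Add(211, Function('u')(15, S)) = Add(211, Add(Rational(1, 5), Mul(Rational(-1, 5), I, Pow(6, Rational(1, 2))))) = Add(Rational(1056, 5), Mul(Rational(-1, 5), I, Pow(6, Rational(1, 2))))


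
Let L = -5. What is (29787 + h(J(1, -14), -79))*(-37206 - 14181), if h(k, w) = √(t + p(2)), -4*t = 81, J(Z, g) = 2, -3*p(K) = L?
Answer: -1530664569 - 17129*I*√669/2 ≈ -1.5307e+9 - 2.2152e+5*I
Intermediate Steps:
p(K) = 5/3 (p(K) = -⅓*(-5) = 5/3)
t = -81/4 (t = -¼*81 = -81/4 ≈ -20.250)
h(k, w) = I*√669/6 (h(k, w) = √(-81/4 + 5/3) = √(-223/12) = I*√669/6)
(29787 + h(J(1, -14), -79))*(-37206 - 14181) = (29787 + I*√669/6)*(-37206 - 14181) = (29787 + I*√669/6)*(-51387) = -1530664569 - 17129*I*√669/2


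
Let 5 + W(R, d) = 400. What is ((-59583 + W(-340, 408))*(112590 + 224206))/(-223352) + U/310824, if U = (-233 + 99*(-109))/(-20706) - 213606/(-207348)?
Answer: 277102192773287791805887/3104768461171147344 ≈ 89251.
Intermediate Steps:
W(R, d) = 395 (W(R, d) = -5 + 400 = 395)
U = 559060849/357778974 (U = (-233 - 10791)*(-1/20706) - 213606*(-1/207348) = -11024*(-1/20706) + 35601/34558 = 5512/10353 + 35601/34558 = 559060849/357778974 ≈ 1.5626)
((-59583 + W(-340, 408))*(112590 + 224206))/(-223352) + U/310824 = ((-59583 + 395)*(112590 + 224206))/(-223352) + (559060849/357778974)/310824 = -59188*336796*(-1/223352) + (559060849/357778974)*(1/310824) = -19934281648*(-1/223352) + 559060849/111206291814576 = 2491785206/27919 + 559060849/111206291814576 = 277102192773287791805887/3104768461171147344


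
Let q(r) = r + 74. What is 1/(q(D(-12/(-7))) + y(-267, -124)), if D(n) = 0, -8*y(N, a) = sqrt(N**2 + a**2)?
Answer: 4736/263799 + 8*sqrt(86665)/263799 ≈ 0.026881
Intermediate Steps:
y(N, a) = -sqrt(N**2 + a**2)/8
q(r) = 74 + r
1/(q(D(-12/(-7))) + y(-267, -124)) = 1/((74 + 0) - sqrt((-267)**2 + (-124)**2)/8) = 1/(74 - sqrt(71289 + 15376)/8) = 1/(74 - sqrt(86665)/8)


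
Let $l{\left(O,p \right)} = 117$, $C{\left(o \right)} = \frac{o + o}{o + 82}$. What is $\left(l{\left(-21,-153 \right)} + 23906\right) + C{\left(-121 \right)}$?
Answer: $\frac{937139}{39} \approx 24029.0$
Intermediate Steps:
$C{\left(o \right)} = \frac{2 o}{82 + o}$
$\left(l{\left(-21,-153 \right)} + 23906\right) + C{\left(-121 \right)} = \left(117 + 23906\right) + 2 \left(-121\right) \frac{1}{82 - 121} = 24023 + 2 \left(-121\right) \frac{1}{-39} = 24023 + 2 \left(-121\right) \left(- \frac{1}{39}\right) = 24023 + \frac{242}{39} = \frac{937139}{39}$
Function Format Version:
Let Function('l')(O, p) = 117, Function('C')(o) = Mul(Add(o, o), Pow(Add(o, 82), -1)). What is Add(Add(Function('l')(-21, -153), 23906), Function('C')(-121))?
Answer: Rational(937139, 39) ≈ 24029.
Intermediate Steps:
Function('C')(o) = Mul(2, o, Pow(Add(82, o), -1)) (Function('C')(o) = Mul(Mul(2, o), Pow(Add(82, o), -1)) = Mul(2, o, Pow(Add(82, o), -1)))
Add(Add(Function('l')(-21, -153), 23906), Function('C')(-121)) = Add(Add(117, 23906), Mul(2, -121, Pow(Add(82, -121), -1))) = Add(24023, Mul(2, -121, Pow(-39, -1))) = Add(24023, Mul(2, -121, Rational(-1, 39))) = Add(24023, Rational(242, 39)) = Rational(937139, 39)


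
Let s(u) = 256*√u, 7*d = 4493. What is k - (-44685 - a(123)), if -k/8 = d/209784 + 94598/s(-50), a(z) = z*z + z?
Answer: 11002091164/183561 + 47299*I*√2/160 ≈ 59937.0 + 418.07*I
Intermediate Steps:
d = 4493/7 (d = (⅐)*4493 = 4493/7 ≈ 641.86)
a(z) = z + z² (a(z) = z² + z = z + z²)
k = -4493/183561 + 47299*I*√2/160 (k = -8*((4493/7)/209784 + 94598/((256*√(-50)))) = -8*((4493/7)*(1/209784) + 94598/((256*(5*I*√2)))) = -8*(4493/1468488 + 94598/((1280*I*√2))) = -8*(4493/1468488 + 94598*(-I*√2/2560)) = -8*(4493/1468488 - 47299*I*√2/1280) = -4493/183561 + 47299*I*√2/160 ≈ -0.024477 + 418.07*I)
k - (-44685 - a(123)) = (-4493/183561 + 47299*I*√2/160) - (-44685 - 123*(1 + 123)) = (-4493/183561 + 47299*I*√2/160) - (-44685 - 123*124) = (-4493/183561 + 47299*I*√2/160) - (-44685 - 1*15252) = (-4493/183561 + 47299*I*√2/160) - (-44685 - 15252) = (-4493/183561 + 47299*I*√2/160) - 1*(-59937) = (-4493/183561 + 47299*I*√2/160) + 59937 = 11002091164/183561 + 47299*I*√2/160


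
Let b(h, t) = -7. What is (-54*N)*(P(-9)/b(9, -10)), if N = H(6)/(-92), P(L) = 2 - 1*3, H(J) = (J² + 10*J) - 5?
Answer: 351/46 ≈ 7.6304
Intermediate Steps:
H(J) = -5 + J² + 10*J
P(L) = -1 (P(L) = 2 - 3 = -1)
N = -91/92 (N = (-5 + 6² + 10*6)/(-92) = (-5 + 36 + 60)*(-1/92) = 91*(-1/92) = -91/92 ≈ -0.98913)
(-54*N)*(P(-9)/b(9, -10)) = (-54*(-91/92))*(-1/(-7)) = 2457*(-1*(-⅐))/46 = (2457/46)*(⅐) = 351/46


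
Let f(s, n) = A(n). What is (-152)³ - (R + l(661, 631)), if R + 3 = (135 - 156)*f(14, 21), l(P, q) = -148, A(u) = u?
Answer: -3511216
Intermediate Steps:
f(s, n) = n
R = -444 (R = -3 + (135 - 156)*21 = -3 - 21*21 = -3 - 441 = -444)
(-152)³ - (R + l(661, 631)) = (-152)³ - (-444 - 148) = -3511808 - 1*(-592) = -3511808 + 592 = -3511216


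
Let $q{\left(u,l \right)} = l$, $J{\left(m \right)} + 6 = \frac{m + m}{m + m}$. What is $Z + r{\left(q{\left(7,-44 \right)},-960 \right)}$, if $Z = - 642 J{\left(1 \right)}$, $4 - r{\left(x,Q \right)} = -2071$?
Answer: $5285$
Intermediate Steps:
$J{\left(m \right)} = -5$ ($J{\left(m \right)} = -6 + \frac{m + m}{m + m} = -6 + \frac{2 m}{2 m} = -6 + 2 m \frac{1}{2 m} = -6 + 1 = -5$)
$r{\left(x,Q \right)} = 2075$ ($r{\left(x,Q \right)} = 4 - -2071 = 4 + 2071 = 2075$)
$Z = 3210$ ($Z = \left(-642\right) \left(-5\right) = 3210$)
$Z + r{\left(q{\left(7,-44 \right)},-960 \right)} = 3210 + 2075 = 5285$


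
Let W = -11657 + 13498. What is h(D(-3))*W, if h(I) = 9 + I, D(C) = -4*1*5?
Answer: -20251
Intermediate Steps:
D(C) = -20 (D(C) = -4*5 = -20)
W = 1841
h(D(-3))*W = (9 - 20)*1841 = -11*1841 = -20251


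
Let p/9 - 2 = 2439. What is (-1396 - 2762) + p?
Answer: 17811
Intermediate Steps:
p = 21969 (p = 18 + 9*2439 = 18 + 21951 = 21969)
(-1396 - 2762) + p = (-1396 - 2762) + 21969 = -4158 + 21969 = 17811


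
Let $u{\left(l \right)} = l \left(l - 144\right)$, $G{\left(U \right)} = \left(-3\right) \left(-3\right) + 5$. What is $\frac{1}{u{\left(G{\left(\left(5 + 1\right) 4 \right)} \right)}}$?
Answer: $- \frac{1}{1820} \approx -0.00054945$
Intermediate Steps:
$G{\left(U \right)} = 14$ ($G{\left(U \right)} = 9 + 5 = 14$)
$u{\left(l \right)} = l \left(-144 + l\right)$
$\frac{1}{u{\left(G{\left(\left(5 + 1\right) 4 \right)} \right)}} = \frac{1}{14 \left(-144 + 14\right)} = \frac{1}{14 \left(-130\right)} = \frac{1}{-1820} = - \frac{1}{1820}$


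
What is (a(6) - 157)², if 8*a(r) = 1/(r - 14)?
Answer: 100982401/4096 ≈ 24654.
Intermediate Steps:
a(r) = 1/(8*(-14 + r)) (a(r) = 1/(8*(r - 14)) = 1/(8*(-14 + r)))
(a(6) - 157)² = (1/(8*(-14 + 6)) - 157)² = ((⅛)/(-8) - 157)² = ((⅛)*(-⅛) - 157)² = (-1/64 - 157)² = (-10049/64)² = 100982401/4096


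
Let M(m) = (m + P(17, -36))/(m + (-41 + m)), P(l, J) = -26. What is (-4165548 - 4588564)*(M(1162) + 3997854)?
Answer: -79899671550175616/2283 ≈ -3.4998e+13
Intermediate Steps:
M(m) = (-26 + m)/(-41 + 2*m) (M(m) = (m - 26)/(m + (-41 + m)) = (-26 + m)/(-41 + 2*m))
(-4165548 - 4588564)*(M(1162) + 3997854) = (-4165548 - 4588564)*((-26 + 1162)/(-41 + 2*1162) + 3997854) = -8754112*(1136/(-41 + 2324) + 3997854) = -8754112*(1136/2283 + 3997854) = -8754112*9127101818/2283 = -79899671550175616/2283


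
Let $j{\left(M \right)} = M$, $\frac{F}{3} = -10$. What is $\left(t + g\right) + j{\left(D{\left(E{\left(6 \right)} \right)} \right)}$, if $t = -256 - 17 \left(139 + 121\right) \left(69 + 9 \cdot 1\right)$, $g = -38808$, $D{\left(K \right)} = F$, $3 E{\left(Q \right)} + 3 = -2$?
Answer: $-383854$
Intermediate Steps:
$F = -30$ ($F = 3 \left(-10\right) = -30$)
$E{\left(Q \right)} = - \frac{5}{3}$ ($E{\left(Q \right)} = -1 + \frac{1}{3} \left(-2\right) = -1 - \frac{2}{3} = - \frac{5}{3}$)
$D{\left(K \right)} = -30$
$t = -345016$ ($t = -256 - 17 \cdot 260 \left(69 + 9\right) = -256 - 17 \cdot 260 \cdot 78 = -256 - 344760 = -345016$)
$\left(t + g\right) + j{\left(D{\left(E{\left(6 \right)} \right)} \right)} = \left(-345016 - 38808\right) - 30 = -383824 - 30 = -383854$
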